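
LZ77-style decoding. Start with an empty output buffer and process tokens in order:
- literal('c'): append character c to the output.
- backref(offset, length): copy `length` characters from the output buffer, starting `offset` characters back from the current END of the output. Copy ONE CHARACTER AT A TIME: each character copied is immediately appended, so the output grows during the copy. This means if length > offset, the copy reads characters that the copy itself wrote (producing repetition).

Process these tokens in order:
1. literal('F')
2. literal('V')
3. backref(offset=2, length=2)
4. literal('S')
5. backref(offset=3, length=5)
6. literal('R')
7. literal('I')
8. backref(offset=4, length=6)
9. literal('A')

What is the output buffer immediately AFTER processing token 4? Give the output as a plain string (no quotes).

Token 1: literal('F'). Output: "F"
Token 2: literal('V'). Output: "FV"
Token 3: backref(off=2, len=2). Copied 'FV' from pos 0. Output: "FVFV"
Token 4: literal('S'). Output: "FVFVS"

Answer: FVFVS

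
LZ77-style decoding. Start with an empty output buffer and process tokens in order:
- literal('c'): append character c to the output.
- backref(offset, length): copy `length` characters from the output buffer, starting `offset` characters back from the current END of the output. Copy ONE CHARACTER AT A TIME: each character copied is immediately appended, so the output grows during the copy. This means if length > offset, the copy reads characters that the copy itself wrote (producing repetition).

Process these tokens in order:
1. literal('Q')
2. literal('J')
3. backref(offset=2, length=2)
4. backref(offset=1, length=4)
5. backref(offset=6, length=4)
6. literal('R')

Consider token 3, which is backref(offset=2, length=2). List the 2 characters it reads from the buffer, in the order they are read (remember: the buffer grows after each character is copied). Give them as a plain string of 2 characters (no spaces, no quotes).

Token 1: literal('Q'). Output: "Q"
Token 2: literal('J'). Output: "QJ"
Token 3: backref(off=2, len=2). Buffer before: "QJ" (len 2)
  byte 1: read out[0]='Q', append. Buffer now: "QJQ"
  byte 2: read out[1]='J', append. Buffer now: "QJQJ"

Answer: QJ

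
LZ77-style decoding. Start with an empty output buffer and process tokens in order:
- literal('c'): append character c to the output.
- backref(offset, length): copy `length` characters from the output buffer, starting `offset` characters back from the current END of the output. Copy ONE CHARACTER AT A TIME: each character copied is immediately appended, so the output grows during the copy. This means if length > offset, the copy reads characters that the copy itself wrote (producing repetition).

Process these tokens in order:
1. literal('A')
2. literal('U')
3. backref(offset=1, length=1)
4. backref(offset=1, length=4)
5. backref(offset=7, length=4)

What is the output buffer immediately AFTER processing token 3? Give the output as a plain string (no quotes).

Token 1: literal('A'). Output: "A"
Token 2: literal('U'). Output: "AU"
Token 3: backref(off=1, len=1). Copied 'U' from pos 1. Output: "AUU"

Answer: AUU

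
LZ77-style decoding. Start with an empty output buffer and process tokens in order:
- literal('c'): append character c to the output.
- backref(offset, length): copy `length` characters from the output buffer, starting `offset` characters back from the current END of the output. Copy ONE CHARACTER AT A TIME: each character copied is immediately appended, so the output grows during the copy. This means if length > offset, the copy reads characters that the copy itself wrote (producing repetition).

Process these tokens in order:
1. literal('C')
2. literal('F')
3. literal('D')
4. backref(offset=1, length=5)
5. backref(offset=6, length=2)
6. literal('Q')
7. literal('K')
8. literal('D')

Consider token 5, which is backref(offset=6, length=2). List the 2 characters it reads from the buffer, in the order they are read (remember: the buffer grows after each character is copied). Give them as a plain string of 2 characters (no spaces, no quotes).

Token 1: literal('C'). Output: "C"
Token 2: literal('F'). Output: "CF"
Token 3: literal('D'). Output: "CFD"
Token 4: backref(off=1, len=5) (overlapping!). Copied 'DDDDD' from pos 2. Output: "CFDDDDDD"
Token 5: backref(off=6, len=2). Buffer before: "CFDDDDDD" (len 8)
  byte 1: read out[2]='D', append. Buffer now: "CFDDDDDDD"
  byte 2: read out[3]='D', append. Buffer now: "CFDDDDDDDD"

Answer: DD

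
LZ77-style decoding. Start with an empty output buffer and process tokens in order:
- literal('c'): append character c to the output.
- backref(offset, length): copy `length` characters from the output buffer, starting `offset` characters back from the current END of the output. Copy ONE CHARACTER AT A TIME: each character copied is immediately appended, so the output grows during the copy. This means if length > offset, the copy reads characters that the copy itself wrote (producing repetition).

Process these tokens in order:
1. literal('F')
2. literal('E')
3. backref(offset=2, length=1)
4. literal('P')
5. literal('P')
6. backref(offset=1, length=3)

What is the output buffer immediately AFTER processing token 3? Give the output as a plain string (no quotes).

Token 1: literal('F'). Output: "F"
Token 2: literal('E'). Output: "FE"
Token 3: backref(off=2, len=1). Copied 'F' from pos 0. Output: "FEF"

Answer: FEF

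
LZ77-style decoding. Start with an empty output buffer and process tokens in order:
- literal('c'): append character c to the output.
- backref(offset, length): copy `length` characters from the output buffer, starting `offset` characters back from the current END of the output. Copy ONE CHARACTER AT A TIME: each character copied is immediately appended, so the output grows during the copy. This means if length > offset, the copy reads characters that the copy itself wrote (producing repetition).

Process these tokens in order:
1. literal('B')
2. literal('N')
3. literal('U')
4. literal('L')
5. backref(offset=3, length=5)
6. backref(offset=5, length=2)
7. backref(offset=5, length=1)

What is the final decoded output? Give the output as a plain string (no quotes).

Token 1: literal('B'). Output: "B"
Token 2: literal('N'). Output: "BN"
Token 3: literal('U'). Output: "BNU"
Token 4: literal('L'). Output: "BNUL"
Token 5: backref(off=3, len=5) (overlapping!). Copied 'NULNU' from pos 1. Output: "BNULNULNU"
Token 6: backref(off=5, len=2). Copied 'NU' from pos 4. Output: "BNULNULNUNU"
Token 7: backref(off=5, len=1). Copied 'L' from pos 6. Output: "BNULNULNUNUL"

Answer: BNULNULNUNUL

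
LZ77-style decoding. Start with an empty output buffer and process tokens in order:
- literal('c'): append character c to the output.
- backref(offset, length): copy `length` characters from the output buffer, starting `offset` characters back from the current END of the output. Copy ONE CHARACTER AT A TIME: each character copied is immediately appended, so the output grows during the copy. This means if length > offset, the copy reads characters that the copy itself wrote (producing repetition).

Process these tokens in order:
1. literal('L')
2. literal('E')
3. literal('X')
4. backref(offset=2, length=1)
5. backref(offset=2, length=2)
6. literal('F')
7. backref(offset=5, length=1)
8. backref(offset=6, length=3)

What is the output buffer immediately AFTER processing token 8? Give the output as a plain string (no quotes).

Token 1: literal('L'). Output: "L"
Token 2: literal('E'). Output: "LE"
Token 3: literal('X'). Output: "LEX"
Token 4: backref(off=2, len=1). Copied 'E' from pos 1. Output: "LEXE"
Token 5: backref(off=2, len=2). Copied 'XE' from pos 2. Output: "LEXEXE"
Token 6: literal('F'). Output: "LEXEXEF"
Token 7: backref(off=5, len=1). Copied 'X' from pos 2. Output: "LEXEXEFX"
Token 8: backref(off=6, len=3). Copied 'XEX' from pos 2. Output: "LEXEXEFXXEX"

Answer: LEXEXEFXXEX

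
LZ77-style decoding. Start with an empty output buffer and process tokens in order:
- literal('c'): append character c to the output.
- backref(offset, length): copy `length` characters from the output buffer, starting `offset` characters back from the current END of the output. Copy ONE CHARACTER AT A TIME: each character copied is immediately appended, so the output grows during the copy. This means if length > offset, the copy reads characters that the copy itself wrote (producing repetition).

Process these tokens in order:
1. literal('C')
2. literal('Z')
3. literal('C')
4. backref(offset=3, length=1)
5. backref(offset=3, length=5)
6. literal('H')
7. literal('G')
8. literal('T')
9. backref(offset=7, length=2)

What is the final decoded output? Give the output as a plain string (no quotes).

Token 1: literal('C'). Output: "C"
Token 2: literal('Z'). Output: "CZ"
Token 3: literal('C'). Output: "CZC"
Token 4: backref(off=3, len=1). Copied 'C' from pos 0. Output: "CZCC"
Token 5: backref(off=3, len=5) (overlapping!). Copied 'ZCCZC' from pos 1. Output: "CZCCZCCZC"
Token 6: literal('H'). Output: "CZCCZCCZCH"
Token 7: literal('G'). Output: "CZCCZCCZCHG"
Token 8: literal('T'). Output: "CZCCZCCZCHGT"
Token 9: backref(off=7, len=2). Copied 'CC' from pos 5. Output: "CZCCZCCZCHGTCC"

Answer: CZCCZCCZCHGTCC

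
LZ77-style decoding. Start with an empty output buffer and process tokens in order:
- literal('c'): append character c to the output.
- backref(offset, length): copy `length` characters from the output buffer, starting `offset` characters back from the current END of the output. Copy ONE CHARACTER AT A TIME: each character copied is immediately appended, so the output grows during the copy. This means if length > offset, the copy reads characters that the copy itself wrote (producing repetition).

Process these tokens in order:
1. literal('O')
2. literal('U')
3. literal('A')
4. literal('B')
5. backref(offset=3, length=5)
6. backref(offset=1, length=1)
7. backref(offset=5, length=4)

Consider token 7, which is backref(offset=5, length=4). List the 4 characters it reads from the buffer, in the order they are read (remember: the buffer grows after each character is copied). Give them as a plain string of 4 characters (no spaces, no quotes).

Token 1: literal('O'). Output: "O"
Token 2: literal('U'). Output: "OU"
Token 3: literal('A'). Output: "OUA"
Token 4: literal('B'). Output: "OUAB"
Token 5: backref(off=3, len=5) (overlapping!). Copied 'UABUA' from pos 1. Output: "OUABUABUA"
Token 6: backref(off=1, len=1). Copied 'A' from pos 8. Output: "OUABUABUAA"
Token 7: backref(off=5, len=4). Buffer before: "OUABUABUAA" (len 10)
  byte 1: read out[5]='A', append. Buffer now: "OUABUABUAAA"
  byte 2: read out[6]='B', append. Buffer now: "OUABUABUAAAB"
  byte 3: read out[7]='U', append. Buffer now: "OUABUABUAAABU"
  byte 4: read out[8]='A', append. Buffer now: "OUABUABUAAABUA"

Answer: ABUA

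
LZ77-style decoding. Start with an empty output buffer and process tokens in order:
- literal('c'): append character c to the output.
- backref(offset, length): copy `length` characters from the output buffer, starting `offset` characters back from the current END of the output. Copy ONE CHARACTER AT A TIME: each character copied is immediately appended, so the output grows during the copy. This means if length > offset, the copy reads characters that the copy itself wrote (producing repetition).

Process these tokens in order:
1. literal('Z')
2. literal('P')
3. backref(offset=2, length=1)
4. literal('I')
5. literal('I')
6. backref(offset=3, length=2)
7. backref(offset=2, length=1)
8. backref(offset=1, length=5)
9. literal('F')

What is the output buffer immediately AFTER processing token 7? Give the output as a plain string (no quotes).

Token 1: literal('Z'). Output: "Z"
Token 2: literal('P'). Output: "ZP"
Token 3: backref(off=2, len=1). Copied 'Z' from pos 0. Output: "ZPZ"
Token 4: literal('I'). Output: "ZPZI"
Token 5: literal('I'). Output: "ZPZII"
Token 6: backref(off=3, len=2). Copied 'ZI' from pos 2. Output: "ZPZIIZI"
Token 7: backref(off=2, len=1). Copied 'Z' from pos 5. Output: "ZPZIIZIZ"

Answer: ZPZIIZIZ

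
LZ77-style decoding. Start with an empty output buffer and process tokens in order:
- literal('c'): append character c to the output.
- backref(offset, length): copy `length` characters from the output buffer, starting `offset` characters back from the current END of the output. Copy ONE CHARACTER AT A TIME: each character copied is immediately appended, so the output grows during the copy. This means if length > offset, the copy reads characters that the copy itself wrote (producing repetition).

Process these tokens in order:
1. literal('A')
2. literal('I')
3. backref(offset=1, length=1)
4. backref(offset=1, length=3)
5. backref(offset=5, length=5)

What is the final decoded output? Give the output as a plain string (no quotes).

Token 1: literal('A'). Output: "A"
Token 2: literal('I'). Output: "AI"
Token 3: backref(off=1, len=1). Copied 'I' from pos 1. Output: "AII"
Token 4: backref(off=1, len=3) (overlapping!). Copied 'III' from pos 2. Output: "AIIIII"
Token 5: backref(off=5, len=5). Copied 'IIIII' from pos 1. Output: "AIIIIIIIIII"

Answer: AIIIIIIIIII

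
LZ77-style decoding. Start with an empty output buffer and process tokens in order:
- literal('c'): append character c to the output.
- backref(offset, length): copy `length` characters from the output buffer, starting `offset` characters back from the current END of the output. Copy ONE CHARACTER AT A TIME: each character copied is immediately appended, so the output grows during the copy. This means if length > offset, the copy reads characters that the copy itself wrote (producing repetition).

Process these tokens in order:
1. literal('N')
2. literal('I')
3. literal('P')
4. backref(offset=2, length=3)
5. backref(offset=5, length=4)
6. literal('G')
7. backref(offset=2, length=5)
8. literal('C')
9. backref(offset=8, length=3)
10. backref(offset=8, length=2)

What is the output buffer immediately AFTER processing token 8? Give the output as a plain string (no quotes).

Answer: NIPIPIIPIPGPGPGPC

Derivation:
Token 1: literal('N'). Output: "N"
Token 2: literal('I'). Output: "NI"
Token 3: literal('P'). Output: "NIP"
Token 4: backref(off=2, len=3) (overlapping!). Copied 'IPI' from pos 1. Output: "NIPIPI"
Token 5: backref(off=5, len=4). Copied 'IPIP' from pos 1. Output: "NIPIPIIPIP"
Token 6: literal('G'). Output: "NIPIPIIPIPG"
Token 7: backref(off=2, len=5) (overlapping!). Copied 'PGPGP' from pos 9. Output: "NIPIPIIPIPGPGPGP"
Token 8: literal('C'). Output: "NIPIPIIPIPGPGPGPC"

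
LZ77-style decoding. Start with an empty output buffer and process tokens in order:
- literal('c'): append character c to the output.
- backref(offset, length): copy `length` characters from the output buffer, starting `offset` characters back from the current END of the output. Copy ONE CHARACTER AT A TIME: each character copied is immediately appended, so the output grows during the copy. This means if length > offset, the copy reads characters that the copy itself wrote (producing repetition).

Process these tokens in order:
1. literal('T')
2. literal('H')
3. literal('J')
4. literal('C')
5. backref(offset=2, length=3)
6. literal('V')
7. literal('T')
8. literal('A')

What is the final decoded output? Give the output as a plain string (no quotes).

Answer: THJCJCJVTA

Derivation:
Token 1: literal('T'). Output: "T"
Token 2: literal('H'). Output: "TH"
Token 3: literal('J'). Output: "THJ"
Token 4: literal('C'). Output: "THJC"
Token 5: backref(off=2, len=3) (overlapping!). Copied 'JCJ' from pos 2. Output: "THJCJCJ"
Token 6: literal('V'). Output: "THJCJCJV"
Token 7: literal('T'). Output: "THJCJCJVT"
Token 8: literal('A'). Output: "THJCJCJVTA"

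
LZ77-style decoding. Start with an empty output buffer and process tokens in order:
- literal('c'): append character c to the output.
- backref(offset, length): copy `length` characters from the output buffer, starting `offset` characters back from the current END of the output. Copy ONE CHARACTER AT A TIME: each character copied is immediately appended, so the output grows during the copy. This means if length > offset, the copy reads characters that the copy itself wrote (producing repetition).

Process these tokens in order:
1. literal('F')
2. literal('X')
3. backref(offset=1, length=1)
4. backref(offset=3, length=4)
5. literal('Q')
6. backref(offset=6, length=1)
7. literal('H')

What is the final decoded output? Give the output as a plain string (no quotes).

Answer: FXXFXXFQXH

Derivation:
Token 1: literal('F'). Output: "F"
Token 2: literal('X'). Output: "FX"
Token 3: backref(off=1, len=1). Copied 'X' from pos 1. Output: "FXX"
Token 4: backref(off=3, len=4) (overlapping!). Copied 'FXXF' from pos 0. Output: "FXXFXXF"
Token 5: literal('Q'). Output: "FXXFXXFQ"
Token 6: backref(off=6, len=1). Copied 'X' from pos 2. Output: "FXXFXXFQX"
Token 7: literal('H'). Output: "FXXFXXFQXH"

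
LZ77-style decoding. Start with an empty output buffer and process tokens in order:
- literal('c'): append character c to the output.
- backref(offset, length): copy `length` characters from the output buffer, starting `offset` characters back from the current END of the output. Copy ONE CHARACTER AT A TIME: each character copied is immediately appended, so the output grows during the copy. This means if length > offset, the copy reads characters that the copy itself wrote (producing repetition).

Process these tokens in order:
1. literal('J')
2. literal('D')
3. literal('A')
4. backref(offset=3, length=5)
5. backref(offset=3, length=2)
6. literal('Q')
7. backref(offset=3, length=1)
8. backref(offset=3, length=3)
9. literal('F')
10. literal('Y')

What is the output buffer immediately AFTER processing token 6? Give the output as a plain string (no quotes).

Answer: JDAJDAJDAJQ

Derivation:
Token 1: literal('J'). Output: "J"
Token 2: literal('D'). Output: "JD"
Token 3: literal('A'). Output: "JDA"
Token 4: backref(off=3, len=5) (overlapping!). Copied 'JDAJD' from pos 0. Output: "JDAJDAJD"
Token 5: backref(off=3, len=2). Copied 'AJ' from pos 5. Output: "JDAJDAJDAJ"
Token 6: literal('Q'). Output: "JDAJDAJDAJQ"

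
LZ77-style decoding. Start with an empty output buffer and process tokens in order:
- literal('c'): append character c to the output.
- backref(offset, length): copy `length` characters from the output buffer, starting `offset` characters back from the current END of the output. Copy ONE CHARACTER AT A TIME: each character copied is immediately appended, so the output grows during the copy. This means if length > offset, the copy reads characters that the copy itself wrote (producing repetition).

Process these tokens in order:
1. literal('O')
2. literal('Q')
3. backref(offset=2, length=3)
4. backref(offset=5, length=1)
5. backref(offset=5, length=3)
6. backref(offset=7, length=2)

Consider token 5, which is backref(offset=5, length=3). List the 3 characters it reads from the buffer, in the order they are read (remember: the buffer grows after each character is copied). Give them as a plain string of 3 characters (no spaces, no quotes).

Answer: QOQ

Derivation:
Token 1: literal('O'). Output: "O"
Token 2: literal('Q'). Output: "OQ"
Token 3: backref(off=2, len=3) (overlapping!). Copied 'OQO' from pos 0. Output: "OQOQO"
Token 4: backref(off=5, len=1). Copied 'O' from pos 0. Output: "OQOQOO"
Token 5: backref(off=5, len=3). Buffer before: "OQOQOO" (len 6)
  byte 1: read out[1]='Q', append. Buffer now: "OQOQOOQ"
  byte 2: read out[2]='O', append. Buffer now: "OQOQOOQO"
  byte 3: read out[3]='Q', append. Buffer now: "OQOQOOQOQ"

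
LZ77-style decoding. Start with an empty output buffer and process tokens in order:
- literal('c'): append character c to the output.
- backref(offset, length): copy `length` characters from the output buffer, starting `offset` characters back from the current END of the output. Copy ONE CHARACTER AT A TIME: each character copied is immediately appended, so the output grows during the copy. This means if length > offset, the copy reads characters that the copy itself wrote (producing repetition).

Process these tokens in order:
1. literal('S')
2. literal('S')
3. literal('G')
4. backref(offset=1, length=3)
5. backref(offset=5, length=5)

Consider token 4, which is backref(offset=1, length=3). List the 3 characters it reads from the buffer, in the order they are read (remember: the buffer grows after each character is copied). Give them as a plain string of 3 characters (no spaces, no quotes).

Token 1: literal('S'). Output: "S"
Token 2: literal('S'). Output: "SS"
Token 3: literal('G'). Output: "SSG"
Token 4: backref(off=1, len=3). Buffer before: "SSG" (len 3)
  byte 1: read out[2]='G', append. Buffer now: "SSGG"
  byte 2: read out[3]='G', append. Buffer now: "SSGGG"
  byte 3: read out[4]='G', append. Buffer now: "SSGGGG"

Answer: GGG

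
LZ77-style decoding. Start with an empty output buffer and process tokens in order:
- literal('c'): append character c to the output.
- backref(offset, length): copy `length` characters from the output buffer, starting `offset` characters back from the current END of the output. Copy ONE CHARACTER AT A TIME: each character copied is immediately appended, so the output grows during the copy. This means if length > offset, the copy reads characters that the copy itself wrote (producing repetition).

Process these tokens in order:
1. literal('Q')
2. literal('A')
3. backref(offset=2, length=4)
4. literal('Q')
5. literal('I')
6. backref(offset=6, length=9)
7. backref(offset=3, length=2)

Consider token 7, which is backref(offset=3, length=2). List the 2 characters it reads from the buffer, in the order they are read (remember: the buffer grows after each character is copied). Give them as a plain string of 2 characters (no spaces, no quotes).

Answer: QA

Derivation:
Token 1: literal('Q'). Output: "Q"
Token 2: literal('A'). Output: "QA"
Token 3: backref(off=2, len=4) (overlapping!). Copied 'QAQA' from pos 0. Output: "QAQAQA"
Token 4: literal('Q'). Output: "QAQAQAQ"
Token 5: literal('I'). Output: "QAQAQAQI"
Token 6: backref(off=6, len=9) (overlapping!). Copied 'QAQAQIQAQ' from pos 2. Output: "QAQAQAQIQAQAQIQAQ"
Token 7: backref(off=3, len=2). Buffer before: "QAQAQAQIQAQAQIQAQ" (len 17)
  byte 1: read out[14]='Q', append. Buffer now: "QAQAQAQIQAQAQIQAQQ"
  byte 2: read out[15]='A', append. Buffer now: "QAQAQAQIQAQAQIQAQQA"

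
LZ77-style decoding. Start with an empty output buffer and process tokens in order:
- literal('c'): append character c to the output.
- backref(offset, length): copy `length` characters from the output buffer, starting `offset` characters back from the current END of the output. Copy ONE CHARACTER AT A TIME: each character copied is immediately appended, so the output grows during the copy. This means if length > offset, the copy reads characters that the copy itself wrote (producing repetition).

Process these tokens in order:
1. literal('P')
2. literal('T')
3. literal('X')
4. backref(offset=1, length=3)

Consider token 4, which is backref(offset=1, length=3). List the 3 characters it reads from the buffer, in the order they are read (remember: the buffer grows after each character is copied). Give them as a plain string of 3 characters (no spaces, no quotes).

Token 1: literal('P'). Output: "P"
Token 2: literal('T'). Output: "PT"
Token 3: literal('X'). Output: "PTX"
Token 4: backref(off=1, len=3). Buffer before: "PTX" (len 3)
  byte 1: read out[2]='X', append. Buffer now: "PTXX"
  byte 2: read out[3]='X', append. Buffer now: "PTXXX"
  byte 3: read out[4]='X', append. Buffer now: "PTXXXX"

Answer: XXX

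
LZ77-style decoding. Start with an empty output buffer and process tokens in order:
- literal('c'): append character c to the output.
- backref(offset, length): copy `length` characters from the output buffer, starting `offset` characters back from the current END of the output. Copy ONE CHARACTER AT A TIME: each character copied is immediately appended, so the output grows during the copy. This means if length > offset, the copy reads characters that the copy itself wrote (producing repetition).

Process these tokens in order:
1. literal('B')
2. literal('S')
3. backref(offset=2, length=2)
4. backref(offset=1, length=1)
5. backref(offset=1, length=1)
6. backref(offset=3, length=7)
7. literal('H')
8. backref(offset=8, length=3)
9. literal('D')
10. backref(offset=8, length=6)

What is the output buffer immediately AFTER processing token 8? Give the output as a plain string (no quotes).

Answer: BSBSSSSSSSSSSHSSS

Derivation:
Token 1: literal('B'). Output: "B"
Token 2: literal('S'). Output: "BS"
Token 3: backref(off=2, len=2). Copied 'BS' from pos 0. Output: "BSBS"
Token 4: backref(off=1, len=1). Copied 'S' from pos 3. Output: "BSBSS"
Token 5: backref(off=1, len=1). Copied 'S' from pos 4. Output: "BSBSSS"
Token 6: backref(off=3, len=7) (overlapping!). Copied 'SSSSSSS' from pos 3. Output: "BSBSSSSSSSSSS"
Token 7: literal('H'). Output: "BSBSSSSSSSSSSH"
Token 8: backref(off=8, len=3). Copied 'SSS' from pos 6. Output: "BSBSSSSSSSSSSHSSS"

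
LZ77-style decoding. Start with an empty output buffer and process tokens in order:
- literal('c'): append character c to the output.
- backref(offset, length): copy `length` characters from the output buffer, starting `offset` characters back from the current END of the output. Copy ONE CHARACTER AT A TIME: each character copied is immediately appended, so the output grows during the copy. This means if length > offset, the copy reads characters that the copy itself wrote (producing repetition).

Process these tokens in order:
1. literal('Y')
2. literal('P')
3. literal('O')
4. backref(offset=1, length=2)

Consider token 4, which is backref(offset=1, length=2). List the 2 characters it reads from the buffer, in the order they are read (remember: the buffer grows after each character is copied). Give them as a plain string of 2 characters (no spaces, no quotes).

Answer: OO

Derivation:
Token 1: literal('Y'). Output: "Y"
Token 2: literal('P'). Output: "YP"
Token 3: literal('O'). Output: "YPO"
Token 4: backref(off=1, len=2). Buffer before: "YPO" (len 3)
  byte 1: read out[2]='O', append. Buffer now: "YPOO"
  byte 2: read out[3]='O', append. Buffer now: "YPOOO"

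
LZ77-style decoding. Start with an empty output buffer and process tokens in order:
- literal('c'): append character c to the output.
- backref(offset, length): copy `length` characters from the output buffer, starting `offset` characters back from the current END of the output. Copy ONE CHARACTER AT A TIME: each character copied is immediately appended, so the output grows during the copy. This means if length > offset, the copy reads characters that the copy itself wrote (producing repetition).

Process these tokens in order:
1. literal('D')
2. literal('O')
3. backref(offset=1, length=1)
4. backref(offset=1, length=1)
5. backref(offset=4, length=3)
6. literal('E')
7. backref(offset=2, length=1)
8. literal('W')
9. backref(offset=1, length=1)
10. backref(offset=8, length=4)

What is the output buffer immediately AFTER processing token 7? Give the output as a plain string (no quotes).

Answer: DOOODOOEO

Derivation:
Token 1: literal('D'). Output: "D"
Token 2: literal('O'). Output: "DO"
Token 3: backref(off=1, len=1). Copied 'O' from pos 1. Output: "DOO"
Token 4: backref(off=1, len=1). Copied 'O' from pos 2. Output: "DOOO"
Token 5: backref(off=4, len=3). Copied 'DOO' from pos 0. Output: "DOOODOO"
Token 6: literal('E'). Output: "DOOODOOE"
Token 7: backref(off=2, len=1). Copied 'O' from pos 6. Output: "DOOODOOEO"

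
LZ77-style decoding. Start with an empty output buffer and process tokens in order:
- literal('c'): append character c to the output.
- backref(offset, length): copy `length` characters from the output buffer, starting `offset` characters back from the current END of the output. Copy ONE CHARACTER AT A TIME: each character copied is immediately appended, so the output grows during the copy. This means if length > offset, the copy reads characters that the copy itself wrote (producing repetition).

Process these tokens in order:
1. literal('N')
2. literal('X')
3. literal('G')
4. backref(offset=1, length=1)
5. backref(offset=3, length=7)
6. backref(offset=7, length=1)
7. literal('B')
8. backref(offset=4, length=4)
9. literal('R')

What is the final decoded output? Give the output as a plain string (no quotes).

Token 1: literal('N'). Output: "N"
Token 2: literal('X'). Output: "NX"
Token 3: literal('G'). Output: "NXG"
Token 4: backref(off=1, len=1). Copied 'G' from pos 2. Output: "NXGG"
Token 5: backref(off=3, len=7) (overlapping!). Copied 'XGGXGGX' from pos 1. Output: "NXGGXGGXGGX"
Token 6: backref(off=7, len=1). Copied 'X' from pos 4. Output: "NXGGXGGXGGXX"
Token 7: literal('B'). Output: "NXGGXGGXGGXXB"
Token 8: backref(off=4, len=4). Copied 'GXXB' from pos 9. Output: "NXGGXGGXGGXXBGXXB"
Token 9: literal('R'). Output: "NXGGXGGXGGXXBGXXBR"

Answer: NXGGXGGXGGXXBGXXBR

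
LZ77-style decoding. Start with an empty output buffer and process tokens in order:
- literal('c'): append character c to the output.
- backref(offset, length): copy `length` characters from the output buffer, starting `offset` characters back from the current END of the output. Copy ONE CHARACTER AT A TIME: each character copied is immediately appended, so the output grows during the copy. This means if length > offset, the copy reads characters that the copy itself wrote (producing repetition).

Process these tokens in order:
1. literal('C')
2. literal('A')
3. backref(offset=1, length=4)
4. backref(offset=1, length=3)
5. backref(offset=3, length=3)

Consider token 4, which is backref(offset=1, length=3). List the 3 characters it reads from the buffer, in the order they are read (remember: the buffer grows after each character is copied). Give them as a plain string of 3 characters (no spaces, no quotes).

Token 1: literal('C'). Output: "C"
Token 2: literal('A'). Output: "CA"
Token 3: backref(off=1, len=4) (overlapping!). Copied 'AAAA' from pos 1. Output: "CAAAAA"
Token 4: backref(off=1, len=3). Buffer before: "CAAAAA" (len 6)
  byte 1: read out[5]='A', append. Buffer now: "CAAAAAA"
  byte 2: read out[6]='A', append. Buffer now: "CAAAAAAA"
  byte 3: read out[7]='A', append. Buffer now: "CAAAAAAAA"

Answer: AAA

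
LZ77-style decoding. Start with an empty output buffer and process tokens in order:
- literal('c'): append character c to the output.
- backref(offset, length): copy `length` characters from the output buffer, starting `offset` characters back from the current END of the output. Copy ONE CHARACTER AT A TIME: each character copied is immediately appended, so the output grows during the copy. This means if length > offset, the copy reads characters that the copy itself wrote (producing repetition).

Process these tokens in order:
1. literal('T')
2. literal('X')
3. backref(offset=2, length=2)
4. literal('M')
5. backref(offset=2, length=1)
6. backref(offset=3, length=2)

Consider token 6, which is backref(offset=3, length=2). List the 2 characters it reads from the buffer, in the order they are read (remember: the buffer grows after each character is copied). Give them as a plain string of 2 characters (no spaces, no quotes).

Answer: XM

Derivation:
Token 1: literal('T'). Output: "T"
Token 2: literal('X'). Output: "TX"
Token 3: backref(off=2, len=2). Copied 'TX' from pos 0. Output: "TXTX"
Token 4: literal('M'). Output: "TXTXM"
Token 5: backref(off=2, len=1). Copied 'X' from pos 3. Output: "TXTXMX"
Token 6: backref(off=3, len=2). Buffer before: "TXTXMX" (len 6)
  byte 1: read out[3]='X', append. Buffer now: "TXTXMXX"
  byte 2: read out[4]='M', append. Buffer now: "TXTXMXXM"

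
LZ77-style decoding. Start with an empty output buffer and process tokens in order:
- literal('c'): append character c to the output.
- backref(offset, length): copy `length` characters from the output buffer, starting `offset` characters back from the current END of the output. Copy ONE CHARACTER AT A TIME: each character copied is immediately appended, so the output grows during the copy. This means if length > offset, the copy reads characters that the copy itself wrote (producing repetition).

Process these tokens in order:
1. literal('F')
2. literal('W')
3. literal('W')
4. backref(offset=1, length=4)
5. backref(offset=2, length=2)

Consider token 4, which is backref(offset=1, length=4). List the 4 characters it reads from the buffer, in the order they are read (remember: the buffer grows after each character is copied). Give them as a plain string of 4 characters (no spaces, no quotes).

Token 1: literal('F'). Output: "F"
Token 2: literal('W'). Output: "FW"
Token 3: literal('W'). Output: "FWW"
Token 4: backref(off=1, len=4). Buffer before: "FWW" (len 3)
  byte 1: read out[2]='W', append. Buffer now: "FWWW"
  byte 2: read out[3]='W', append. Buffer now: "FWWWW"
  byte 3: read out[4]='W', append. Buffer now: "FWWWWW"
  byte 4: read out[5]='W', append. Buffer now: "FWWWWWW"

Answer: WWWW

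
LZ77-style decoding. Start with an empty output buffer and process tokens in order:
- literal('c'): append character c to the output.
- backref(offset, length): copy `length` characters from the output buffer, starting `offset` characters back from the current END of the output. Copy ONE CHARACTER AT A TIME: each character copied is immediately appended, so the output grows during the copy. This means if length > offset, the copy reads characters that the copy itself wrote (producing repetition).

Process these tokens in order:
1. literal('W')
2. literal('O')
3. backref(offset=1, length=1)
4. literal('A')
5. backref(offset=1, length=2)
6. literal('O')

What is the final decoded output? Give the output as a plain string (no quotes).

Answer: WOOAAAO

Derivation:
Token 1: literal('W'). Output: "W"
Token 2: literal('O'). Output: "WO"
Token 3: backref(off=1, len=1). Copied 'O' from pos 1. Output: "WOO"
Token 4: literal('A'). Output: "WOOA"
Token 5: backref(off=1, len=2) (overlapping!). Copied 'AA' from pos 3. Output: "WOOAAA"
Token 6: literal('O'). Output: "WOOAAAO"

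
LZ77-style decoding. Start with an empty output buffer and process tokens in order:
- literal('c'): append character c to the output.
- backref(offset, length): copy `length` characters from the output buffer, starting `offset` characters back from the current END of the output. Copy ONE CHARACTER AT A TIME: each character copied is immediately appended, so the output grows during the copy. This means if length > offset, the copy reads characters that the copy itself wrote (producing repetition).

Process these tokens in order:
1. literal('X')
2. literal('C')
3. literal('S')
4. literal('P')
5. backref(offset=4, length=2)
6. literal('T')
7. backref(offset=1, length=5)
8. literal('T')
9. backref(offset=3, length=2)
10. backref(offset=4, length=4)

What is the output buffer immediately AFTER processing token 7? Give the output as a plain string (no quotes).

Answer: XCSPXCTTTTTT

Derivation:
Token 1: literal('X'). Output: "X"
Token 2: literal('C'). Output: "XC"
Token 3: literal('S'). Output: "XCS"
Token 4: literal('P'). Output: "XCSP"
Token 5: backref(off=4, len=2). Copied 'XC' from pos 0. Output: "XCSPXC"
Token 6: literal('T'). Output: "XCSPXCT"
Token 7: backref(off=1, len=5) (overlapping!). Copied 'TTTTT' from pos 6. Output: "XCSPXCTTTTTT"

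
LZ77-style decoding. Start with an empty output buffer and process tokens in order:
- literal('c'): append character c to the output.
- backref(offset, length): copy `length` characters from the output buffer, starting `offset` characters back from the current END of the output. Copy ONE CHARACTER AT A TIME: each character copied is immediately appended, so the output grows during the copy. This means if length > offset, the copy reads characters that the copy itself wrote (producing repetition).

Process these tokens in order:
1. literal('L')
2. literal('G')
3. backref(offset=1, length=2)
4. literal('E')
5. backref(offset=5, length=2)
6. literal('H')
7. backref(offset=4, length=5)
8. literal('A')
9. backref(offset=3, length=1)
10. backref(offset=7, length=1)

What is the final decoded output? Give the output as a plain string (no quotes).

Token 1: literal('L'). Output: "L"
Token 2: literal('G'). Output: "LG"
Token 3: backref(off=1, len=2) (overlapping!). Copied 'GG' from pos 1. Output: "LGGG"
Token 4: literal('E'). Output: "LGGGE"
Token 5: backref(off=5, len=2). Copied 'LG' from pos 0. Output: "LGGGELG"
Token 6: literal('H'). Output: "LGGGELGH"
Token 7: backref(off=4, len=5) (overlapping!). Copied 'ELGHE' from pos 4. Output: "LGGGELGHELGHE"
Token 8: literal('A'). Output: "LGGGELGHELGHEA"
Token 9: backref(off=3, len=1). Copied 'H' from pos 11. Output: "LGGGELGHELGHEAH"
Token 10: backref(off=7, len=1). Copied 'E' from pos 8. Output: "LGGGELGHELGHEAHE"

Answer: LGGGELGHELGHEAHE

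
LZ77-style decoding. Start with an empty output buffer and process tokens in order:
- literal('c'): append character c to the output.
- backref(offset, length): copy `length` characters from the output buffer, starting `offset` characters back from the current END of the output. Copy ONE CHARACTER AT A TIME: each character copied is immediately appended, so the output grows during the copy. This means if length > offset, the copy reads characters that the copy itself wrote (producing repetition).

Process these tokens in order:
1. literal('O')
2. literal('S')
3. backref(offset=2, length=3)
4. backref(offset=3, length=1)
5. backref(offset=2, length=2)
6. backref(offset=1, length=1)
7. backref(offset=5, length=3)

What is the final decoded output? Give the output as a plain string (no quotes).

Token 1: literal('O'). Output: "O"
Token 2: literal('S'). Output: "OS"
Token 3: backref(off=2, len=3) (overlapping!). Copied 'OSO' from pos 0. Output: "OSOSO"
Token 4: backref(off=3, len=1). Copied 'O' from pos 2. Output: "OSOSOO"
Token 5: backref(off=2, len=2). Copied 'OO' from pos 4. Output: "OSOSOOOO"
Token 6: backref(off=1, len=1). Copied 'O' from pos 7. Output: "OSOSOOOOO"
Token 7: backref(off=5, len=3). Copied 'OOO' from pos 4. Output: "OSOSOOOOOOOO"

Answer: OSOSOOOOOOOO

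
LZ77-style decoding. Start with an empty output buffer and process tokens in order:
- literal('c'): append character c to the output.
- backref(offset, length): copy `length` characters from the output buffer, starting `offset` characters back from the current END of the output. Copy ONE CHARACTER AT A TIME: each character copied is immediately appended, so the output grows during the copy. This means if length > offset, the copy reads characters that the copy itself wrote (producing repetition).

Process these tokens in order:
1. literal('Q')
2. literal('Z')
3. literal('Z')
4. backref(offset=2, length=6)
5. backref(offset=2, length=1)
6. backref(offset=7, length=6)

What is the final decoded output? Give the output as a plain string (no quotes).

Answer: QZZZZZZZZZZZZZZZ

Derivation:
Token 1: literal('Q'). Output: "Q"
Token 2: literal('Z'). Output: "QZ"
Token 3: literal('Z'). Output: "QZZ"
Token 4: backref(off=2, len=6) (overlapping!). Copied 'ZZZZZZ' from pos 1. Output: "QZZZZZZZZ"
Token 5: backref(off=2, len=1). Copied 'Z' from pos 7. Output: "QZZZZZZZZZ"
Token 6: backref(off=7, len=6). Copied 'ZZZZZZ' from pos 3. Output: "QZZZZZZZZZZZZZZZ"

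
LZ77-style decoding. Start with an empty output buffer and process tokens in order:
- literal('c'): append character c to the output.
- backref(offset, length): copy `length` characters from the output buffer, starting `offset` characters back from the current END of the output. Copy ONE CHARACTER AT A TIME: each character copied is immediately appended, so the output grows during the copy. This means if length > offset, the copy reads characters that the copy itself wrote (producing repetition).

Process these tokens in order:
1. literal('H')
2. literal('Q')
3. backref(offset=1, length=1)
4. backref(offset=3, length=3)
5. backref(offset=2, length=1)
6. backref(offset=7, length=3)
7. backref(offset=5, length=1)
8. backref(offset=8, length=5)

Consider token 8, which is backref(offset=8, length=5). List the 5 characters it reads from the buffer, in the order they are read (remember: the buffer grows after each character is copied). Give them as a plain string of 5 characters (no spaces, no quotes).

Answer: HQQQH

Derivation:
Token 1: literal('H'). Output: "H"
Token 2: literal('Q'). Output: "HQ"
Token 3: backref(off=1, len=1). Copied 'Q' from pos 1. Output: "HQQ"
Token 4: backref(off=3, len=3). Copied 'HQQ' from pos 0. Output: "HQQHQQ"
Token 5: backref(off=2, len=1). Copied 'Q' from pos 4. Output: "HQQHQQQ"
Token 6: backref(off=7, len=3). Copied 'HQQ' from pos 0. Output: "HQQHQQQHQQ"
Token 7: backref(off=5, len=1). Copied 'Q' from pos 5. Output: "HQQHQQQHQQQ"
Token 8: backref(off=8, len=5). Buffer before: "HQQHQQQHQQQ" (len 11)
  byte 1: read out[3]='H', append. Buffer now: "HQQHQQQHQQQH"
  byte 2: read out[4]='Q', append. Buffer now: "HQQHQQQHQQQHQ"
  byte 3: read out[5]='Q', append. Buffer now: "HQQHQQQHQQQHQQ"
  byte 4: read out[6]='Q', append. Buffer now: "HQQHQQQHQQQHQQQ"
  byte 5: read out[7]='H', append. Buffer now: "HQQHQQQHQQQHQQQH"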